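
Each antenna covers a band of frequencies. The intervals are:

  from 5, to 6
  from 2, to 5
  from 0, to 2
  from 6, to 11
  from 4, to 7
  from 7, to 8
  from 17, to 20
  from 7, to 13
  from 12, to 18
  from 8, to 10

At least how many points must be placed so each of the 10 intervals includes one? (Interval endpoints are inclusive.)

4

By right end: [0,2]  [2,5]  [5,6]  [4,7]  [7,8]  [8,10]  [6,11]  [7,13]  [12,18]  [17,20]
[0,2] uncovered → point at 2; [5,6] uncovered → point at 6; [7,8] uncovered → point at 8; [12,18] uncovered → point at 18.
Points: 2, 6, 8, 18 (4 total).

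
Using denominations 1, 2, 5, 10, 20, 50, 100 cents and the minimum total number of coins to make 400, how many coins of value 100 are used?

Greedy: take as many of the largest coin as possible, then repeat with the remainder.
400 − 4×100→0
Count of 100: 4

4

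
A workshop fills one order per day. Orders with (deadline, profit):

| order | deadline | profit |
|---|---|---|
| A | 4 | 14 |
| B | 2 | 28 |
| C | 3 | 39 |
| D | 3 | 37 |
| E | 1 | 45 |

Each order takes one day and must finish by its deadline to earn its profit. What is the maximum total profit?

By profit: E(d1,45), C(d3,39), D(d3,37), B(d2,28), A(d4,14)
E→slot 1; C→slot 3; D→slot 2; B skipped; A→slot 4.
Profit = 45 + 37 + 39 + 14 = 135

135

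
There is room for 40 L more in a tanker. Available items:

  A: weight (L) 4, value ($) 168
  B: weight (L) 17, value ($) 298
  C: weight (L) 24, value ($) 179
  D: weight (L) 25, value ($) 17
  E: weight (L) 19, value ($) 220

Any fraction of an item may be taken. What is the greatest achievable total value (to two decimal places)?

686.00

Greedy by value/weight ratio, highest first.
Order: A (168/4=42.00) > B (298/17=17.53) > E (220/19=11.58) > C (179/24=7.46) > D (17/25=0.68)
Fill: take A (4 @ 168) → take B (17 @ 298) → take E (19 @ 220); 40/40 used.
Total value = 686.00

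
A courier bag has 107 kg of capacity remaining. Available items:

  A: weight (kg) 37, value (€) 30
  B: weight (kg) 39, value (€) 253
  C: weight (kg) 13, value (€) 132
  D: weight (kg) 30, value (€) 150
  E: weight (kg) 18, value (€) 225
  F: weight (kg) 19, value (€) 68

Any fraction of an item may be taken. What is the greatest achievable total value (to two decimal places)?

Greedy by value/weight ratio, highest first.
Ratios (sorted): E 12.50, C 10.15, B 6.49, D 5.00, F 3.58, A 0.81
take E (18 @ 225); take C (13 @ 132); take B (39 @ 253); take D (30 @ 150); take 7/19 of F → 25.05. Capacity used 107/107.
Total value = 785.05

785.05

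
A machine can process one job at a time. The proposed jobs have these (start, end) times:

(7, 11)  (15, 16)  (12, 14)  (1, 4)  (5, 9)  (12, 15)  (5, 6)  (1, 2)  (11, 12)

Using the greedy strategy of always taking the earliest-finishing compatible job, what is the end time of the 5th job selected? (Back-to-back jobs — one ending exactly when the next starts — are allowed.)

14

Sorted by end: (1,2)  (1,4)  (5,6)  (5,9)  (7,11)  (11,12)  (12,14)  (12,15)  (15,16)
take (1,2); take (5,6); take (7,11); take (11,12); take (12,14); skip (12,15); take (15,16).
Selected: (1,2) (5,6) (7,11) (11,12) (12,14) (15,16)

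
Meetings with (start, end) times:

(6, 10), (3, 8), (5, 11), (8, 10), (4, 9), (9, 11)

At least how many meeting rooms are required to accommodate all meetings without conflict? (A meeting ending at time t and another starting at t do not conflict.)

Count concurrent intervals with a sweep; the peak is the room count.
Events (time:±→running): 3:+→1 4:+→2 5:+→3 6:+→4 … peak 4.

4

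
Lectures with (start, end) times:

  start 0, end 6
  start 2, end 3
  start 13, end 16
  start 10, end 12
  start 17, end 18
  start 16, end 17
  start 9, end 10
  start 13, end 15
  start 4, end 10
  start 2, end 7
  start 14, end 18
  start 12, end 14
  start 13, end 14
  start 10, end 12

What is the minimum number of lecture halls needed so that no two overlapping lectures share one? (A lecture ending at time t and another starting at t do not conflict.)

Events (time:±→running): 0:+→1 2:+→2 2:+→3 3:-→2 4:+→3 6:-→2 7:-→1 9:+→2 10:-→1 10:-→0 10:+→1 10:+→2 12:-→1 12:-→0 12:+→1 13:+→2 13:+→3 13:+→4 … peak 4.

4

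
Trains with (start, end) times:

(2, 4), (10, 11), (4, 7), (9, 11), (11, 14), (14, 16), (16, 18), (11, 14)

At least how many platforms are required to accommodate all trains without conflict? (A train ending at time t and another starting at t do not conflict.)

starts: [2, 4, 9, 10, 11, 11, 14, 16]
ends:   [4, 7, 11, 11, 14, 14, 16, 18]
s2→1 e4→0 s4→1 e7→0 s9→1 s10→2  — peak 2.

2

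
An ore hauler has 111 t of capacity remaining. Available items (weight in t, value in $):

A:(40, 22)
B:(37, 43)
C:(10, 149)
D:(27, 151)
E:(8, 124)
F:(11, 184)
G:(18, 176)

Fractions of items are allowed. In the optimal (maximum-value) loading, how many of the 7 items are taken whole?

6

Greedy by value/weight ratio, highest first.
Order: F (184/11=16.73) > E (124/8=15.50) > C (149/10=14.90) > G (176/18=9.78) > D (151/27=5.59) > B (43/37=1.16) > A (22/40=0.55)
Fill: take F (11 @ 184) → take E (8 @ 124) → take C (10 @ 149) → take G (18 @ 176) → take D (27 @ 151) → take B (37 @ 43); 111/111 used.
6 item(s) taken whole.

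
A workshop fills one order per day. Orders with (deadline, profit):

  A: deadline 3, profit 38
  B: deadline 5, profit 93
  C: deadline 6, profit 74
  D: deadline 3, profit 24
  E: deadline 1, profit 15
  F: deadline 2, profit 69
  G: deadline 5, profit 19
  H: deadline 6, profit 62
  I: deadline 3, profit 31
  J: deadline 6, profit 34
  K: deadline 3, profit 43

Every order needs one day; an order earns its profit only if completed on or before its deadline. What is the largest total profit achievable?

Take jobs in profit order; each goes to the latest open slot no later than its deadline.
By profit: B(d5,93), C(d6,74), F(d2,69), H(d6,62), K(d3,43), A(d3,38), J(d6,34), I(d3,31), D(d3,24), G(d5,19), E(d1,15)
B→slot 5; C→slot 6; F→slot 2; H→slot 4; K→slot 3; A→slot 1; J skipped; I skipped; D skipped; G skipped; E skipped.
Profit = 38 + 69 + 43 + 62 + 93 + 74 = 379

379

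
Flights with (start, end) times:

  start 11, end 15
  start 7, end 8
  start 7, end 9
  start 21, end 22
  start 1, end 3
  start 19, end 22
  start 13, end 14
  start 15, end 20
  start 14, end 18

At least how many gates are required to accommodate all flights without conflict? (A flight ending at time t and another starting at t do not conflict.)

Count concurrent intervals with a sweep; the peak is the room count.
starts: [1, 7, 7, 11, 13, 14, 15, 19, 21]
ends:   [3, 8, 9, 14, 15, 18, 20, 22, 22]
s1→1 e3→0 s7→1 s7→2  — peak 2.

2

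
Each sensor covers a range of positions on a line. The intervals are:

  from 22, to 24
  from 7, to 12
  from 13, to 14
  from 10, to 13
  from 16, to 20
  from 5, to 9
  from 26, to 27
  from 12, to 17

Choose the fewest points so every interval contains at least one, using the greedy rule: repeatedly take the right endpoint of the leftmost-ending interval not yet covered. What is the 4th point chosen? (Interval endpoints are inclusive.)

Sort by right endpoint; whenever an interval is uncovered, place a point at its right end.
Sorted: [5,9] [7,12] [10,13] [13,14] [12,17] [16,20] [22,24] [26,27]
{[5,9],[7,12]} hit by 9; {[10,13],[13,14],[12,17]} hit by 13; {[16,20]} hit by 20; {[22,24]} hit by 24; {[26,27]} hit by 27.
Points: 9, 13, 20, 24, 27 (5 total).

24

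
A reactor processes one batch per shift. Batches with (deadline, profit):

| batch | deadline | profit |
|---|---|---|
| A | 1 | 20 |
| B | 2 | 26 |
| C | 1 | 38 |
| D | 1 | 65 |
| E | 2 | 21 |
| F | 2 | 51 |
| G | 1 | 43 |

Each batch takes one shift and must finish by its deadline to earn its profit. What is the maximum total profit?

116

By profit: D(d1,65), F(d2,51), G(d1,43), C(d1,38), B(d2,26), E(d2,21), A(d1,20)
D→slot 1; F→slot 2; G skipped; C skipped; B skipped; E skipped; A skipped.
Profit = 65 + 51 = 116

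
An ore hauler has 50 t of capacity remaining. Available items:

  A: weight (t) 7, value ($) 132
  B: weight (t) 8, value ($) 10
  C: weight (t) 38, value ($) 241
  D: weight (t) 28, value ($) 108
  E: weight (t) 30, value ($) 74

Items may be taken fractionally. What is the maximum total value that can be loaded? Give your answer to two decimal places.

392.29

Sort by value per unit weight and fill in that order.
Order: A (132/7=18.86) > C (241/38=6.34) > D (108/28=3.86) > E (74/30=2.47) > B (10/8=1.25)
Fill: take A (7 @ 132) → take C (38 @ 241) → take 5/28 of D → 19.29; 50/50 used.
Total value = 392.29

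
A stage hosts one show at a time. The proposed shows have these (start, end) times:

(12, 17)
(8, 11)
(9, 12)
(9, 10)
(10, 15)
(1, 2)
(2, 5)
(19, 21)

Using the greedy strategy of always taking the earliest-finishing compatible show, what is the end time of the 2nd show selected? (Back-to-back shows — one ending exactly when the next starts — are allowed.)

5

Greedy by earliest finish: after sorting by end time, pick each interval compatible with the last pick.
Sorted by end: (1,2)  (2,5)  (9,10)  (8,11)  (9,12)  (10,15)  (12,17)  (19,21)
take (1,2); take (2,5); take (9,10); skip (9,12); take (10,15); take (19,21).
Selected: (1,2) (2,5) (9,10) (10,15) (19,21)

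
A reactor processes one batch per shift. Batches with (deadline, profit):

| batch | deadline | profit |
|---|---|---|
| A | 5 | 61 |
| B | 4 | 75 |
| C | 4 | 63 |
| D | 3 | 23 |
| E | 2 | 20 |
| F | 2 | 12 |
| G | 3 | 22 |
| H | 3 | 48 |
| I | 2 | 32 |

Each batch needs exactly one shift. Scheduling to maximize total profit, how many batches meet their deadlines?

5

By profit: B(d4,75), C(d4,63), A(d5,61), H(d3,48), I(d2,32), D(d3,23), G(d3,22), E(d2,20), F(d2,12)
B→slot 4; C→slot 3; A→slot 5; H→slot 2; I→slot 1; D skipped; G skipped; E skipped; F skipped.
5 of 9 scheduled.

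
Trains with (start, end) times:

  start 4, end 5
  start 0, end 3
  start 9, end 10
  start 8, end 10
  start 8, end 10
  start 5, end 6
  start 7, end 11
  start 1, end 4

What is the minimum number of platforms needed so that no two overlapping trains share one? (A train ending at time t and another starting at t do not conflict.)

starts: [0, 1, 4, 5, 7, 8, 8, 9]
ends:   [3, 4, 5, 6, 10, 10, 10, 11]
s0→1 s1→2 e3→1 e4→0 s4→1 e5→0 s5→1 e6→0 s7→1 s8→2 s8→3 s9→4  — peak 4.

4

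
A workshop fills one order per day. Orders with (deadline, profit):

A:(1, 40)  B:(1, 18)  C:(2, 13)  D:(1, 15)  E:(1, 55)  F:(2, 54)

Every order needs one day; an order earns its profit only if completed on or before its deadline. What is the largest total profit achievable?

109

By profit: E(d1,55), F(d2,54), A(d1,40), B(d1,18), D(d1,15), C(d2,13)
E→slot 1; F→slot 2; A skipped; B skipped; D skipped; C skipped.
Profit = 55 + 54 = 109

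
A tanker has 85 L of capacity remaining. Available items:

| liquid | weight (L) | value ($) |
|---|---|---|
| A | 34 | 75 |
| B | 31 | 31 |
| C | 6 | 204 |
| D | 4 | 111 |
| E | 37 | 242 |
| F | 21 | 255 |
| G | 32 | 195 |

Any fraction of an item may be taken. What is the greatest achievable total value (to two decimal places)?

Sort by value per unit weight and fill in that order.
Ratios (sorted): C 34.00, D 27.75, F 12.14, E 6.54, G 6.09, A 2.21, B 1.00
take C (6 @ 204); take D (4 @ 111); take F (21 @ 255); take E (37 @ 242); take 17/32 of G → 103.59. Capacity used 85/85.
Total value = 915.59

915.59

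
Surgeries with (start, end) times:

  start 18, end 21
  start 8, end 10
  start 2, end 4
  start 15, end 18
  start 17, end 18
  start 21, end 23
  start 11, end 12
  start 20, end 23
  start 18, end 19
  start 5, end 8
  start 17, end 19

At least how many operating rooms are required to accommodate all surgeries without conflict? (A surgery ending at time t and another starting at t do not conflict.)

3

The answer is the maximum number of intervals overlapping at any instant.
Events (time:±→running): 2:+→1 4:-→0 5:+→1 8:-→0 8:+→1 10:-→0 11:+→1 12:-→0 15:+→1 17:+→2 17:+→3 … peak 3.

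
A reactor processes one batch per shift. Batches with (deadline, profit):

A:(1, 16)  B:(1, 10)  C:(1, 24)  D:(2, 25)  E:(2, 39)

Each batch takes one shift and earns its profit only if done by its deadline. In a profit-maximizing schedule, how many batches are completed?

By profit: E(d2,39), D(d2,25), C(d1,24), A(d1,16), B(d1,10)
E→slot 2; D→slot 1; C skipped; A skipped; B skipped.
2 of 5 scheduled.

2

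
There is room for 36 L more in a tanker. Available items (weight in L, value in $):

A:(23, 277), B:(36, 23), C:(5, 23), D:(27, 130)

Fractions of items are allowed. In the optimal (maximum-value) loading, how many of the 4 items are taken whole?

Greedy by value/weight ratio, highest first.
Order: A (277/23=12.04) > D (130/27=4.81) > C (23/5=4.60) > B (23/36=0.64)
Fill: take A (23 @ 277) → take 13/27 of D → 62.59; 36/36 used.
1 item(s) taken whole; one partial (take 13/27 of D).

1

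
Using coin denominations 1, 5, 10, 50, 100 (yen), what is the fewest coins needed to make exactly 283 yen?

Use the largest denomination that fits, subtract, and repeat.
283 − 2×100→83 − 1×50→33 − 3×10→3 − 3×1→0
Total coins = 2 + 1 + 3 + 3 = 9

9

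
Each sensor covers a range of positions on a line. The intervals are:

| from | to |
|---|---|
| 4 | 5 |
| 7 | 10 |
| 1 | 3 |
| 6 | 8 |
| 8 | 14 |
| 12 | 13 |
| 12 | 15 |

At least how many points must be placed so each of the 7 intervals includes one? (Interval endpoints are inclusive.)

Sort by right endpoint; whenever an interval is uncovered, place a point at its right end.
By right end: [1,3]  [4,5]  [6,8]  [7,10]  [12,13]  [8,14]  [12,15]
[1,3] uncovered → point at 3; [4,5] uncovered → point at 5; [6,8] uncovered → point at 8; [12,13] uncovered → point at 13.
Points: 3, 5, 8, 13 (4 total).

4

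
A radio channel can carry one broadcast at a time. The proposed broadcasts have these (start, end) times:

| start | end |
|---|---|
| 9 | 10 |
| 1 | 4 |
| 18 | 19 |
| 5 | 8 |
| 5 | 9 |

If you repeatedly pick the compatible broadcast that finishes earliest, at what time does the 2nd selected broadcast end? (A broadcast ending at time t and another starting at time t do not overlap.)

Sorted by end: (1,4)  (5,8)  (5,9)  (9,10)  (18,19)
take (1,4); take (5,8); take (9,10); take (18,19).
Selected: (1,4) (5,8) (9,10) (18,19)

8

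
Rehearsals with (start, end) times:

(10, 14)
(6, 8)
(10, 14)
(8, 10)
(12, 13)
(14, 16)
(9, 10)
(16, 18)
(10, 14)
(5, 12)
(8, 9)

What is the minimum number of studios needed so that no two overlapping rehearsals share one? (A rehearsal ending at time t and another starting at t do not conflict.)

4

starts: [5, 6, 8, 8, 9, 10, 10, 10, 12, 14, 16]
ends:   [8, 9, 10, 10, 12, 13, 14, 14, 14, 16, 18]
s5→1 s6→2 e8→1 s8→2 s8→3 e9→2 s9→3 e10→2 e10→1 s10→2 s10→3 s10→4  — peak 4.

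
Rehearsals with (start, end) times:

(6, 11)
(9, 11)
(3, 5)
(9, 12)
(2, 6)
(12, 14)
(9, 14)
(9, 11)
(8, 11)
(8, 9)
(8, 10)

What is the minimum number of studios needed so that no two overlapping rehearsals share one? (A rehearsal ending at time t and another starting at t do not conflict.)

Count concurrent intervals with a sweep; the peak is the room count.
Events (time:±→running): 2:+→1 3:+→2 5:-→1 6:-→0 6:+→1 8:+→2 8:+→3 8:+→4 9:-→3 9:+→4 9:+→5 9:+→6 9:+→7 … peak 7.

7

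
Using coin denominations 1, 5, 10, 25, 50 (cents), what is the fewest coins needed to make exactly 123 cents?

Use the largest denomination that fits, subtract, and repeat.
123 = 2×50 + 2×10 + 3×1
Total coins = 2 + 2 + 3 = 7

7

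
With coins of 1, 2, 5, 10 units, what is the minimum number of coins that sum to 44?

Use the largest denomination that fits, subtract, and repeat.
44 − 4×10→4 − 2×2→0
Total coins = 4 + 2 = 6

6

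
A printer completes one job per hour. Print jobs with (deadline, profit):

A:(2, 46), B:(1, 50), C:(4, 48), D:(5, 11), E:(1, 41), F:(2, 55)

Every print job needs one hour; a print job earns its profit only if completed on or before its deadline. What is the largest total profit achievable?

164

Profit order: F=55 B=50 C=48 A=46 E=41 D=11
Assign: F→slot 2, B→slot 1, C→slot 4, A skipped, E skipped, D→slot 5.
Slots: [1:B] [2:F] [4:C] [5:D]
Profit = 50 + 55 + 48 + 11 = 164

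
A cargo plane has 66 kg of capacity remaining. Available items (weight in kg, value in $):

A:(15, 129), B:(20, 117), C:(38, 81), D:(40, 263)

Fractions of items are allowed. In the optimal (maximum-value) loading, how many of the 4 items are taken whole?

2

Sort by value per unit weight and fill in that order.
Ratios (sorted): A 8.60, D 6.58, B 5.85, C 2.13
take A (15 @ 129); take D (40 @ 263); take 11/20 of B → 64.35. Capacity used 66/66.
2 item(s) taken whole; one partial (take 11/20 of B).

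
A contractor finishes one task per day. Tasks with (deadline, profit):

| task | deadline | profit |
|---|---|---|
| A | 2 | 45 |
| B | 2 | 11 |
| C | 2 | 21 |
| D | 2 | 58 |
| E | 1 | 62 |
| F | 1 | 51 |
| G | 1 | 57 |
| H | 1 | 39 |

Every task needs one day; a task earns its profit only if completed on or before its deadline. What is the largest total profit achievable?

Sort by profit descending; place each in the latest free slot ≤ its deadline.
Profit order: E=62 D=58 G=57 F=51 A=45 H=39 C=21 B=11
Assign: E→slot 1, D→slot 2, G skipped, F skipped, A skipped, H skipped, C skipped, B skipped.
Slots: [1:E] [2:D]
Profit = 62 + 58 = 120

120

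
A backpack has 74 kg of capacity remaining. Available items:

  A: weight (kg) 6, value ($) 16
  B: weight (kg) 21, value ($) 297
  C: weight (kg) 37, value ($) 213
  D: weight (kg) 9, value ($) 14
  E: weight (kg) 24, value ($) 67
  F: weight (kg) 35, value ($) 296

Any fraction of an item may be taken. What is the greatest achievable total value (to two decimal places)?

696.62

Ratios (sorted): B 14.14, F 8.46, C 5.76, E 2.79, A 2.67, D 1.56
take B (21 @ 297); take F (35 @ 296); take 18/37 of C → 103.62. Capacity used 74/74.
Total value = 696.62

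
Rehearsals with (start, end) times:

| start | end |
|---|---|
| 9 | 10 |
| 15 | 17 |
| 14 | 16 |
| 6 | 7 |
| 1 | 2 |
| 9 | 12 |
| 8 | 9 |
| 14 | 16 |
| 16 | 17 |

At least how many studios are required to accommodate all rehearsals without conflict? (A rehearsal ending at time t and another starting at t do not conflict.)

3

starts: [1, 6, 8, 9, 9, 14, 14, 15, 16]
ends:   [2, 7, 9, 10, 12, 16, 16, 17, 17]
s1→1 e2→0 s6→1 e7→0 s8→1 e9→0 s9→1 s9→2 e10→1 e12→0 s14→1 s14→2 s15→3  — peak 3.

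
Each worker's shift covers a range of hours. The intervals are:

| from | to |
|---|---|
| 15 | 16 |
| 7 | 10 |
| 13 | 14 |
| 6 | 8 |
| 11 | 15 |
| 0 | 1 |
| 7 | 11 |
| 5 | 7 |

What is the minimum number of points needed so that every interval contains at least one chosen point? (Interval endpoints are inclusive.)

By right end: [0,1]  [5,7]  [6,8]  [7,10]  [7,11]  [13,14]  [11,15]  [15,16]
[0,1] uncovered → point at 1; [5,7] uncovered → point at 7; [13,14] uncovered → point at 14; [15,16] uncovered → point at 16.
Points: 1, 7, 14, 16 (4 total).

4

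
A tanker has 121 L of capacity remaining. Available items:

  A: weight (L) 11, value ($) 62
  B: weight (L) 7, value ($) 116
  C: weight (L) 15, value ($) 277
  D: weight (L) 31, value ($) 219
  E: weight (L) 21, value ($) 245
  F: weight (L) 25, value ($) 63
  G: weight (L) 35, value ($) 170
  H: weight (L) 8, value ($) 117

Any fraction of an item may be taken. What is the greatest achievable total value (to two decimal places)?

1172.00

Greedy by value/weight ratio, highest first.
Ratios (sorted): C 18.47, B 16.57, H 14.62, E 11.67, D 7.06, A 5.64, G 4.86, F 2.52
take C (15 @ 277); take B (7 @ 116); take H (8 @ 117); take E (21 @ 245); take D (31 @ 219); take A (11 @ 62); take 28/35 of G → 136.00. Capacity used 121/121.
Total value = 1172.00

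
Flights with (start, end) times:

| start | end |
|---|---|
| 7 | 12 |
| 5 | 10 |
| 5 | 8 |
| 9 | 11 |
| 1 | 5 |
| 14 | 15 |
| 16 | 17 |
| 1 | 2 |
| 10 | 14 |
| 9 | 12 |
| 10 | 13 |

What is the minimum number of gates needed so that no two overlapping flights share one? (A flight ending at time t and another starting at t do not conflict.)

The answer is the maximum number of intervals overlapping at any instant.
starts: [1, 1, 5, 5, 7, 9, 9, 10, 10, 14, 16]
ends:   [2, 5, 8, 10, 11, 12, 12, 13, 14, 15, 17]
s1→1 s1→2 e2→1 e5→0 s5→1 s5→2 s7→3 e8→2 s9→3 s9→4 e10→3 s10→4 s10→5  — peak 5.

5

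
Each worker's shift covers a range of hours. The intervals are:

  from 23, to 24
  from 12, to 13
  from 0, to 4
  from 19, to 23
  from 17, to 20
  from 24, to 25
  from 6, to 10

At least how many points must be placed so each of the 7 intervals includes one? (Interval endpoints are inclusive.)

Sort by right endpoint; whenever an interval is uncovered, place a point at its right end.
By right end: [0,4]  [6,10]  [12,13]  [17,20]  [19,23]  [23,24]  [24,25]
[0,4] uncovered → point at 4; [6,10] uncovered → point at 10; [12,13] uncovered → point at 13; [17,20] uncovered → point at 20; [23,24] uncovered → point at 24.
Points: 4, 10, 13, 20, 24 (5 total).

5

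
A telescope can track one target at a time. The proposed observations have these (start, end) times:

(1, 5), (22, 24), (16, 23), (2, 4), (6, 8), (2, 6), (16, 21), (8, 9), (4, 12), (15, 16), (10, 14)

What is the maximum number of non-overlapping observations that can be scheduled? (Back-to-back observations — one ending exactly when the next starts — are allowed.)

Order by finish time; keep every interval that doesn't clash with the previous kept one.
Sorted by end: (2,4)  (1,5)  (2,6)  (6,8)  (8,9)  (4,12)  (10,14)  (15,16)  (16,21)  (16,23)  (22,24)
take (2,4); take (6,8); take (8,9); take (10,14); take (15,16); take (16,21); skip (16,23); take (22,24).
Selected 7 observations.

7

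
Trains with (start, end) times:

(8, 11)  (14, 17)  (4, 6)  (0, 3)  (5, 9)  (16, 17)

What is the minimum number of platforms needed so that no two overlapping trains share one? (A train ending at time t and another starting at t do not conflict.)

The answer is the maximum number of intervals overlapping at any instant.
starts: [0, 4, 5, 8, 14, 16]
ends:   [3, 6, 9, 11, 17, 17]
s0→1 e3→0 s4→1 s5→2  — peak 2.

2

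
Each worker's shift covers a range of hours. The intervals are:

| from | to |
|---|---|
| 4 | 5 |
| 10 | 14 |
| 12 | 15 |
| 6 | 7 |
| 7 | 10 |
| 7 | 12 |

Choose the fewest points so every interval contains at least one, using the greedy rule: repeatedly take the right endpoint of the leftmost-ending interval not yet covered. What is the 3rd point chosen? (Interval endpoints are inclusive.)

Sorted: [4,5] [6,7] [7,10] [7,12] [10,14] [12,15]
{[4,5]} hit by 5; {[6,7],[7,10],[7,12]} hit by 7; {[10,14],[12,15]} hit by 14.
Points: 5, 7, 14 (3 total).

14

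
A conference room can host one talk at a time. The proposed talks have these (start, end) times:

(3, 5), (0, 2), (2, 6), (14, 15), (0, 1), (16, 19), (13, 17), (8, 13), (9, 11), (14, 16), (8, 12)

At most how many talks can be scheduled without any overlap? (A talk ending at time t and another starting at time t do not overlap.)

Order by finish time; keep every interval that doesn't clash with the previous kept one.
Sorted by end: (0,1)  (0,2)  (3,5)  (2,6)  (9,11)  (8,12)  (8,13)  (14,15)  (14,16)  (13,17)  (16,19)
take (0,1); take (3,5); take (9,11); skip (8,12); skip (8,13); take (14,15); skip (13,17); take (16,19).
Selected 5 talks.

5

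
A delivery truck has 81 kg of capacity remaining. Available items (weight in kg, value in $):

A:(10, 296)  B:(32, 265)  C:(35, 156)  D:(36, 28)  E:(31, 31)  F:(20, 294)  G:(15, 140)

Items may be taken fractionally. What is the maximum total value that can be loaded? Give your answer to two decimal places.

1012.83

Ratios (sorted): A 29.60, F 14.70, G 9.33, B 8.28, C 4.46, E 1.00, D 0.78
take A (10 @ 296); take F (20 @ 294); take G (15 @ 140); take B (32 @ 265); take 4/35 of C → 17.83. Capacity used 81/81.
Total value = 1012.83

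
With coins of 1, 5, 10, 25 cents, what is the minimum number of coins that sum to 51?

3

Greedy: take as many of the largest coin as possible, then repeat with the remainder.
51 − 2×25→1 − 1×1→0
Total coins = 2 + 1 = 3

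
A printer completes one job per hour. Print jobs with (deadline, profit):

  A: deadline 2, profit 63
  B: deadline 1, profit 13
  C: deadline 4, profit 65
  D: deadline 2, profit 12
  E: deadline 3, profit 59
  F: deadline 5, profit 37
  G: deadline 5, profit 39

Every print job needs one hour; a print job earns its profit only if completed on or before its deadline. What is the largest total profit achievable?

Take jobs in profit order; each goes to the latest open slot no later than its deadline.
By profit: C(d4,65), A(d2,63), E(d3,59), G(d5,39), F(d5,37), B(d1,13), D(d2,12)
C→slot 4; A→slot 2; E→slot 3; G→slot 5; F→slot 1; B skipped; D skipped.
Profit = 37 + 63 + 59 + 65 + 39 = 263

263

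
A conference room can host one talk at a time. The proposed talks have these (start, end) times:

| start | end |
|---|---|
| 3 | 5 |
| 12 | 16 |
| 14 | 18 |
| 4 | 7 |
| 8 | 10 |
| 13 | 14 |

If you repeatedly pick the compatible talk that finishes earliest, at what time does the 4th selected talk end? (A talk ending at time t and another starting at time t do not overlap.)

By end time: (3,5), (4,7), (8,10), (13,14), (12,16), (14,18).
Pick (3,5); next start ≥ 5 → (8,10); next start ≥ 10 → (13,14); next start ≥ 14 → (14,18).
Selected: (3,5) (8,10) (13,14) (14,18)

18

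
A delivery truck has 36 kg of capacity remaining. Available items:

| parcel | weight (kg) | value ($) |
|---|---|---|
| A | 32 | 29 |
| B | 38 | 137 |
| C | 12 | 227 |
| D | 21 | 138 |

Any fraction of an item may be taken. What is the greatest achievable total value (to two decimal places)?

Order: C (227/12=18.92) > D (138/21=6.57) > B (137/38=3.61) > A (29/32=0.91)
Fill: take C (12 @ 227) → take D (21 @ 138) → take 3/38 of B → 10.82; 36/36 used.
Total value = 375.82

375.82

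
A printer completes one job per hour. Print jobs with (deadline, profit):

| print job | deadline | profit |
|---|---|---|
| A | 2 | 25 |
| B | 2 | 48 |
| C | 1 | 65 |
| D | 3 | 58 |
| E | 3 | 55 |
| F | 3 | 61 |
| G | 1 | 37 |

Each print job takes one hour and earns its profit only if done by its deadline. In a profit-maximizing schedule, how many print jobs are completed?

Sort by profit descending; place each in the latest free slot ≤ its deadline.
Profit order: C=65 F=61 D=58 E=55 B=48 G=37 A=25
Assign: C→slot 1, F→slot 3, D→slot 2, E skipped, B skipped, G skipped, A skipped.
Slots: [1:C] [2:D] [3:F]
3 of 7 scheduled.

3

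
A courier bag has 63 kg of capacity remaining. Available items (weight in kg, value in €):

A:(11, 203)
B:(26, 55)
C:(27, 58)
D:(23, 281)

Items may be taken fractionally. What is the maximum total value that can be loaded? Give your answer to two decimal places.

Greedy by value/weight ratio, highest first.
Ratios (sorted): A 18.45, D 12.22, C 2.15, B 2.12
take A (11 @ 203); take D (23 @ 281); take C (27 @ 58); take 2/26 of B → 4.23. Capacity used 63/63.
Total value = 546.23

546.23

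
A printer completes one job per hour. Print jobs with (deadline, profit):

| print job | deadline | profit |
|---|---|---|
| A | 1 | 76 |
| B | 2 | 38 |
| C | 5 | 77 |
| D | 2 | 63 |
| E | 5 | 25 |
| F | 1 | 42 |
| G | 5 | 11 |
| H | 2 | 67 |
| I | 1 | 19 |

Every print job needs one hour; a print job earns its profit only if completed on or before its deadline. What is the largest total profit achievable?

By profit: C(d5,77), A(d1,76), H(d2,67), D(d2,63), F(d1,42), B(d2,38), E(d5,25), I(d1,19), G(d5,11)
C→slot 5; A→slot 1; H→slot 2; D skipped; F skipped; B skipped; E→slot 4; I skipped; G→slot 3.
Profit = 76 + 67 + 11 + 25 + 77 = 256

256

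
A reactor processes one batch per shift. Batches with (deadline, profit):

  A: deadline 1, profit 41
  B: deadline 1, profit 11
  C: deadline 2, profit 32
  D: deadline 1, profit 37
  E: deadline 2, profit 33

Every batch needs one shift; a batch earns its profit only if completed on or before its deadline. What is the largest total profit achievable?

74

By profit: A(d1,41), D(d1,37), E(d2,33), C(d2,32), B(d1,11)
A→slot 1; D skipped; E→slot 2; C skipped; B skipped.
Profit = 41 + 33 = 74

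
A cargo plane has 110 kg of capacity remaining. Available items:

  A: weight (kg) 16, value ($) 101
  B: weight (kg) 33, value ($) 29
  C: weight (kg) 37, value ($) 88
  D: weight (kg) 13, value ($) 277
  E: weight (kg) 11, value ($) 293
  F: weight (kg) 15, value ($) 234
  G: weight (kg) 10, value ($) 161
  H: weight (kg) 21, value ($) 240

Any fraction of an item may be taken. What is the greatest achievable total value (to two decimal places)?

1363.08

Ratios (sorted): E 26.64, D 21.31, G 16.10, F 15.60, H 11.43, A 6.31, C 2.38, B 0.88
take E (11 @ 293); take D (13 @ 277); take G (10 @ 161); take F (15 @ 234); take H (21 @ 240); take A (16 @ 101); take 24/37 of C → 57.08. Capacity used 110/110.
Total value = 1363.08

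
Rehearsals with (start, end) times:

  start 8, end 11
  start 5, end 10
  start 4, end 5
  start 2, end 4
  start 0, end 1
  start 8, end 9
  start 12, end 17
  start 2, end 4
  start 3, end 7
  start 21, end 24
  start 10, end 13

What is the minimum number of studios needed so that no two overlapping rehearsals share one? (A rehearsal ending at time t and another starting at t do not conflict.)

Count concurrent intervals with a sweep; the peak is the room count.
Events (time:±→running): 0:+→1 1:-→0 2:+→1 2:+→2 3:+→3 … peak 3.

3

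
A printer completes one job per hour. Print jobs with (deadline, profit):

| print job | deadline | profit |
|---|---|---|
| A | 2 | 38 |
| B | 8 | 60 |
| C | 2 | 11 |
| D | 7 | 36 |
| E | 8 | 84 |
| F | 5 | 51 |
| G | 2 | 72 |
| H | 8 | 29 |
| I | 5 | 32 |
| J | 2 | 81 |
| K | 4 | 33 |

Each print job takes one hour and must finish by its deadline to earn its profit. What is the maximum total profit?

449

Profit order: E=84 J=81 G=72 B=60 F=51 A=38 D=36 K=33 I=32 H=29 C=11
Assign: E→slot 8, J→slot 2, G→slot 1, B→slot 7, F→slot 5, A skipped, D→slot 6, K→slot 4, I→slot 3, H skipped, C skipped.
Slots: [1:G] [2:J] [3:I] [4:K] [5:F] [6:D] [7:B] [8:E]
Profit = 72 + 81 + 32 + 33 + 51 + 36 + 60 + 84 = 449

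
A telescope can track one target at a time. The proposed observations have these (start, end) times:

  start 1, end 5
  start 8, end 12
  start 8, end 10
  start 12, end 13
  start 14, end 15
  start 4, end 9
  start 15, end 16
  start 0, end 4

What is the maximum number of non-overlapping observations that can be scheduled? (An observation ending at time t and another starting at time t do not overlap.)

5

Order by finish time; keep every interval that doesn't clash with the previous kept one.
Sorted by end: (0,4)  (1,5)  (4,9)  (8,10)  (8,12)  (12,13)  (14,15)  (15,16)
take (0,4); take (4,9); take (12,13); take (14,15); take (15,16).
Selected 5 observations.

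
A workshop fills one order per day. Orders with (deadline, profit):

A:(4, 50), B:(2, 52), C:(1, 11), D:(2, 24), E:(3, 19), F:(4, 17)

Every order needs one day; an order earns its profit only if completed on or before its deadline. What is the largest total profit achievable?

Sort by profit descending; place each in the latest free slot ≤ its deadline.
By profit: B(d2,52), A(d4,50), D(d2,24), E(d3,19), F(d4,17), C(d1,11)
B→slot 2; A→slot 4; D→slot 1; E→slot 3; F skipped; C skipped.
Profit = 24 + 52 + 19 + 50 = 145

145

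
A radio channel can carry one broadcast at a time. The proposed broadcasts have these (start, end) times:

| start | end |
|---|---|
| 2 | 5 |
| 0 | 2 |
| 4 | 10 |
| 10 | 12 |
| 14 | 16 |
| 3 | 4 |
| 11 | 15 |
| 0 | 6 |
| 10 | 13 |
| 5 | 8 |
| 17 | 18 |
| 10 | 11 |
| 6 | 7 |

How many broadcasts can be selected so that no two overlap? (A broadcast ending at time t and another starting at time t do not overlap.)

Sort by end time and greedily take each interval whose start is ≥ the last chosen end.
By end time: (0,2), (3,4), (2,5), (0,6), (6,7), (5,8), (4,10), (10,11), (10,12), (10,13), (11,15), (14,16), (17,18).
Pick (0,2); next start ≥ 2 → (3,4); next start ≥ 4 → (6,7); next start ≥ 7 → (10,11); next start ≥ 11 → (11,15); next start ≥ 15 → (17,18).
Selected 6 broadcasts.

6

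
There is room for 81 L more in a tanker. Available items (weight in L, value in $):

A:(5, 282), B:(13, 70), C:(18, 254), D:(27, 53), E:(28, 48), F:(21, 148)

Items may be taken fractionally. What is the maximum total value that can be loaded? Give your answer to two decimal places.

Greedy by value/weight ratio, highest first.
Order: A (282/5=56.40) > C (254/18=14.11) > F (148/21=7.05) > B (70/13=5.38) > D (53/27=1.96) > E (48/28=1.71)
Fill: take A (5 @ 282) → take C (18 @ 254) → take F (21 @ 148) → take B (13 @ 70) → take 24/27 of D → 47.11; 81/81 used.
Total value = 801.11

801.11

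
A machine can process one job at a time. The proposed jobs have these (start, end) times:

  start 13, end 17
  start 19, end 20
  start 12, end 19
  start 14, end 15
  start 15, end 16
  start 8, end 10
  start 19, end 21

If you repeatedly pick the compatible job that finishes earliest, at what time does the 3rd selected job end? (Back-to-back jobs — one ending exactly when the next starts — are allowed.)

16

Greedy by earliest finish: after sorting by end time, pick each interval compatible with the last pick.
By end time: (8,10), (14,15), (15,16), (13,17), (12,19), (19,20), (19,21).
Pick (8,10); next start ≥ 10 → (14,15); next start ≥ 15 → (15,16); next start ≥ 16 → (19,20).
Selected: (8,10) (14,15) (15,16) (19,20)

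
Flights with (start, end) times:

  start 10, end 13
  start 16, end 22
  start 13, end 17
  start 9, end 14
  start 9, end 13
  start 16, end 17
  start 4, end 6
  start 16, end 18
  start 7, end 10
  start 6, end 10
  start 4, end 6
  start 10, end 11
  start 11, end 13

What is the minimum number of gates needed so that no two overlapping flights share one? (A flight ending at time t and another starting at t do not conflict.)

Events (time:±→running): 4:+→1 4:+→2 6:-→1 6:-→0 6:+→1 7:+→2 9:+→3 9:+→4 … peak 4.

4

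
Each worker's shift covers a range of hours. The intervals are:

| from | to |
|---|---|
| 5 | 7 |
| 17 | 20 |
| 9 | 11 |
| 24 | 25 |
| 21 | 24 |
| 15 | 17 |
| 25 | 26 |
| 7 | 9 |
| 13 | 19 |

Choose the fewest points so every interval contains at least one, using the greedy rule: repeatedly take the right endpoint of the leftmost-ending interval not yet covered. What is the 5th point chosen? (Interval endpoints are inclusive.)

26

Sort by right endpoint; whenever an interval is uncovered, place a point at its right end.
Sorted: [5,7] [7,9] [9,11] [15,17] [13,19] [17,20] [21,24] [24,25] [25,26]
{[5,7],[7,9]} hit by 7; {[9,11]} hit by 11; {[15,17],[13,19],[17,20]} hit by 17; {[21,24],[24,25]} hit by 24; {[25,26]} hit by 26.
Points: 7, 11, 17, 24, 26 (5 total).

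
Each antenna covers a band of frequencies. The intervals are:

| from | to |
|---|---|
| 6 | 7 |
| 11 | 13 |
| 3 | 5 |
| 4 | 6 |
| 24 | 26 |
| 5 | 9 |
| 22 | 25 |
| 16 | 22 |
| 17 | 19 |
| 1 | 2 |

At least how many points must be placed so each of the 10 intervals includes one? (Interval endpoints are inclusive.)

Process intervals by earliest right end; each time one isn't hit yet, stab at its right endpoint.
Sorted: [1,2] [3,5] [4,6] [6,7] [5,9] [11,13] [17,19] [16,22] [22,25] [24,26]
{[1,2]} hit by 2; {[3,5],[4,6]} hit by 5; {[6,7],[5,9]} hit by 7; {[11,13]} hit by 13; {[17,19],[16,22]} hit by 19; {[22,25],[24,26]} hit by 25.
Points: 2, 5, 7, 13, 19, 25 (6 total).

6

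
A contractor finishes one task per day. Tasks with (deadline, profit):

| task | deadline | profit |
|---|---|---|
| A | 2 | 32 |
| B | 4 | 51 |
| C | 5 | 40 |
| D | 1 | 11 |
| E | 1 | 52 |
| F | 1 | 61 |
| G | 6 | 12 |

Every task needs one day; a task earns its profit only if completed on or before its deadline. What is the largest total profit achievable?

By profit: F(d1,61), E(d1,52), B(d4,51), C(d5,40), A(d2,32), G(d6,12), D(d1,11)
F→slot 1; E skipped; B→slot 4; C→slot 5; A→slot 2; G→slot 6; D skipped.
Profit = 61 + 32 + 51 + 40 + 12 = 196

196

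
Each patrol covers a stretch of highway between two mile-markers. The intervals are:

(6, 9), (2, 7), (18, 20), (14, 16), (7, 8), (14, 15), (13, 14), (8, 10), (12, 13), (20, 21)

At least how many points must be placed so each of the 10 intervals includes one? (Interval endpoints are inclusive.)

5

Process intervals by earliest right end; each time one isn't hit yet, stab at its right endpoint.
By right end: [2,7]  [7,8]  [6,9]  [8,10]  [12,13]  [13,14]  [14,15]  [14,16]  [18,20]  [20,21]
[2,7] uncovered → point at 7; [8,10] uncovered → point at 10; [12,13] uncovered → point at 13; [14,15] uncovered → point at 15; [18,20] uncovered → point at 20.
Points: 7, 10, 13, 15, 20 (5 total).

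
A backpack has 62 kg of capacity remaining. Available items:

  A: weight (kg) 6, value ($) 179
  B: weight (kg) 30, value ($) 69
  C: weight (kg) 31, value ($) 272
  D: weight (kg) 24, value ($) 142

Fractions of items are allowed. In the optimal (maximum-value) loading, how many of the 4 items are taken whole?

Greedy by value/weight ratio, highest first.
Ratios (sorted): A 29.83, C 8.77, D 5.92, B 2.30
take A (6 @ 179); take C (31 @ 272); take D (24 @ 142); take 1/30 of B → 2.30. Capacity used 62/62.
3 item(s) taken whole; one partial (take 1/30 of B).

3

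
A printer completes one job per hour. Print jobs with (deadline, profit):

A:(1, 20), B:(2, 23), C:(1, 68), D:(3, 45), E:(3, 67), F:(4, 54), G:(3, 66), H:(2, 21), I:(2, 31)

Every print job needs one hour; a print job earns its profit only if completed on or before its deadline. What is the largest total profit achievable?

Take jobs in profit order; each goes to the latest open slot no later than its deadline.
By profit: C(d1,68), E(d3,67), G(d3,66), F(d4,54), D(d3,45), I(d2,31), B(d2,23), H(d2,21), A(d1,20)
C→slot 1; E→slot 3; G→slot 2; F→slot 4; D skipped; I skipped; B skipped; H skipped; A skipped.
Profit = 68 + 66 + 67 + 54 = 255

255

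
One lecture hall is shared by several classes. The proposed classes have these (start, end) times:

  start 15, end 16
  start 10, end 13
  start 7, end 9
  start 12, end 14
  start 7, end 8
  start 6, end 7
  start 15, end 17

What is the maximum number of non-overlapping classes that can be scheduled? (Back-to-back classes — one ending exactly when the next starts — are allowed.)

4

Greedy by earliest finish: after sorting by end time, pick each interval compatible with the last pick.
Sorted by end: (6,7)  (7,8)  (7,9)  (10,13)  (12,14)  (15,16)  (15,17)
take (6,7); take (7,8); skip (7,9); take (10,13); skip (12,14); take (15,16).
Selected 4 classes.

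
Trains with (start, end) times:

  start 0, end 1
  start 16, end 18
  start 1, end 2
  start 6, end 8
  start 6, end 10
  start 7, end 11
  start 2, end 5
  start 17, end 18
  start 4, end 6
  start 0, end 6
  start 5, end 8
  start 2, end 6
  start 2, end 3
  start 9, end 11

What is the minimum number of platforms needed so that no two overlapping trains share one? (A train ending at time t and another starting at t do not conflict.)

4

The answer is the maximum number of intervals overlapping at any instant.
starts: [0, 0, 1, 2, 2, 2, 4, 5, 6, 6, 7, 9, 16, 17]
ends:   [1, 2, 3, 5, 6, 6, 6, 8, 8, 10, 11, 11, 18, 18]
s0→1 s0→2 e1→1 s1→2 e2→1 s2→2 s2→3 s2→4  — peak 4.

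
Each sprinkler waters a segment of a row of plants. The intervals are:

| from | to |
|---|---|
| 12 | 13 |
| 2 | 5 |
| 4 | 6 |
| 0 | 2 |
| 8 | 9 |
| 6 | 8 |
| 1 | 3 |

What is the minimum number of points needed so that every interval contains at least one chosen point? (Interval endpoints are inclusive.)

4

Process intervals by earliest right end; each time one isn't hit yet, stab at its right endpoint.
Sorted: [0,2] [1,3] [2,5] [4,6] [6,8] [8,9] [12,13]
{[0,2],[1,3],[2,5]} hit by 2; {[4,6],[6,8]} hit by 6; {[8,9]} hit by 9; {[12,13]} hit by 13.
Points: 2, 6, 9, 13 (4 total).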